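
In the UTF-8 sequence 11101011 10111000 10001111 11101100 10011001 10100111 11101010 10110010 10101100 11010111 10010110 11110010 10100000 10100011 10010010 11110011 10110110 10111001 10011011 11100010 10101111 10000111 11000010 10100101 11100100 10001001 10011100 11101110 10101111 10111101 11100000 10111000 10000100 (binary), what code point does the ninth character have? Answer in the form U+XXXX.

U+425C

Offset 0: leading byte 0xEB = 11101011 → 3-byte char #1 = EB B8 8F.
Offset 3: leading byte 0xEC = 11101100 → 3-byte char #2 = EC 99 A7.
Offset 6: leading byte 0xEA = 11101010 → 3-byte char #3 = EA B2 AC.
Offset 9: leading byte 0xD7 = 11010111 → 2-byte char #4 = D7 96.
Offset 11: leading byte 0xF2 = 11110010 → 4-byte char #5 = F2 A0 A3 92.
Offset 15: leading byte 0xF3 = 11110011 → 4-byte char #6 = F3 B6 B9 9B.
Offset 19: leading byte 0xE2 = 11100010 → 3-byte char #7 = E2 AF 87.
Offset 22: leading byte 0xC2 = 11000010 → 2-byte char #8 = C2 A5.
Offset 24: leading byte 0xE4 = 11100100 → 3-byte char #9 = E4 89 9C.
Leading byte 0xE4 = 11100100 matches 1110xxxx → 3-byte sequence.
Byte 1: 0xE4 = 11100100, payload 0100 (4 bits).
Byte 2: 0x89 = 10001001 (10xxxxxx ✓), payload 001001.
Byte 3: 0x9C = 10011100 (10xxxxxx ✓), payload 011100.
Concatenate: 0100001001011100 = 0x425C (16 bits → U+425C).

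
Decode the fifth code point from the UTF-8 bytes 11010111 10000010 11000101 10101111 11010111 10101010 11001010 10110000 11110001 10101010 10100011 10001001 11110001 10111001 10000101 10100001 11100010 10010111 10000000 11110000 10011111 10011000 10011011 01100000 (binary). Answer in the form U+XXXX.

U+6A8C9

Offset 0: leading byte 0xD7 = 11010111 → 2-byte char #1 = D7 82.
Offset 2: leading byte 0xC5 = 11000101 → 2-byte char #2 = C5 AF.
Offset 4: leading byte 0xD7 = 11010111 → 2-byte char #3 = D7 AA.
Offset 6: leading byte 0xCA = 11001010 → 2-byte char #4 = CA B0.
Offset 8: leading byte 0xF1 = 11110001 → 4-byte char #5 = F1 AA A3 89.
Leading byte 0xF1 = 11110001 matches 11110xxx → 4-byte sequence.
Byte 1: 0xF1 = 11110001, payload 001 (3 bits).
Byte 2: 0xAA = 10101010 (10xxxxxx ✓), payload 101010.
Byte 3: 0xA3 = 10100011 (10xxxxxx ✓), payload 100011.
Byte 4: 0x89 = 10001001 (10xxxxxx ✓), payload 001001.
Concatenate: 001101010100011001001 = 0x6A8C9 (21 bits → U+6A8C9).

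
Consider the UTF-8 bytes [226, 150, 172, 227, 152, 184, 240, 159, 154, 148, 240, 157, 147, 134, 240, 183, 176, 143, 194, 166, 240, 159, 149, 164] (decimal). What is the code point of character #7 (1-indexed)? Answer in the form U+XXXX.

U+1F564

Offset 0: leading byte 0xE2 = 11100010 → 3-byte char #1 = E2 96 AC.
Offset 3: leading byte 0xE3 = 11100011 → 3-byte char #2 = E3 98 B8.
Offset 6: leading byte 0xF0 = 11110000 → 4-byte char #3 = F0 9F 9A 94.
Offset 10: leading byte 0xF0 = 11110000 → 4-byte char #4 = F0 9D 93 86.
Offset 14: leading byte 0xF0 = 11110000 → 4-byte char #5 = F0 B7 B0 8F.
Offset 18: leading byte 0xC2 = 11000010 → 2-byte char #6 = C2 A6.
Offset 20: leading byte 0xF0 = 11110000 → 4-byte char #7 = F0 9F 95 A4.
Leading byte 0xF0 = 11110000 matches 11110xxx → 4-byte sequence.
Byte 1: 0xF0 = 11110000, payload 000 (3 bits).
Byte 2: 0x9F = 10011111 (10xxxxxx ✓), payload 011111.
Byte 3: 0x95 = 10010101 (10xxxxxx ✓), payload 010101.
Byte 4: 0xA4 = 10100100 (10xxxxxx ✓), payload 100100.
Concatenate: 000011111010101100100 = 0x1F564 (21 bits → U+1F564).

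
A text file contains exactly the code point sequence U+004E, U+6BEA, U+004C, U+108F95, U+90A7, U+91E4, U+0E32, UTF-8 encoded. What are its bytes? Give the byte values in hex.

U+004E: 1-byte form → 4E.
U+6BEA: 3-byte form → E6 AF AA.
U+004C: 1-byte form → 4C.
U+108F95: 4-byte form → F4 88 BE 95.
U+90A7: 3-byte form → E9 82 A7.
U+91E4: 3-byte form → E9 87 A4.
U+0E32: 3-byte form → E0 B8 B2.
Concatenated (18 bytes): 4E E6 AF AA 4C F4 88 BE 95 E9 82 A7 E9 87 A4 E0 B8 B2.

4E E6 AF AA 4C F4 88 BE 95 E9 82 A7 E9 87 A4 E0 B8 B2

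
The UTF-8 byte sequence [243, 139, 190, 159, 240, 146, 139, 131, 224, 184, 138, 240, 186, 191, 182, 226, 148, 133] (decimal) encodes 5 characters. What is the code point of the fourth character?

Offset 0: leading byte 0xF3 = 11110011 → 4-byte char #1 = F3 8B BE 9F.
Offset 4: leading byte 0xF0 = 11110000 → 4-byte char #2 = F0 92 8B 83.
Offset 8: leading byte 0xE0 = 11100000 → 3-byte char #3 = E0 B8 8A.
Offset 11: leading byte 0xF0 = 11110000 → 4-byte char #4 = F0 BA BF B6.
Leading byte 0xF0 = 11110000 matches 11110xxx → 4-byte sequence.
Byte 1: 0xF0 = 11110000, payload 000 (3 bits).
Byte 2: 0xBA = 10111010 (10xxxxxx ✓), payload 111010.
Byte 3: 0xBF = 10111111 (10xxxxxx ✓), payload 111111.
Byte 4: 0xB6 = 10110110 (10xxxxxx ✓), payload 110110.
Concatenate: 000111010111111110110 = 0x3AFF6 (21 bits → U+3AFF6).

U+3AFF6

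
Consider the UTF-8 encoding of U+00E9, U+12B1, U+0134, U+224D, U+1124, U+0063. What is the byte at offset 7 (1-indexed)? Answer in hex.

1-indexed offset 7 is 0-indexed offset 6.
U+00E9 → 2-byte form C3 A9 at offsets 0–1.
U+12B1 → 3-byte form E1 8A B1 at offsets 2–4.
U+0134 → 2-byte form C4 B4 at offsets 5–6.
Offset 6 falls in char 3's range; it's byte 2 of C4 B4 = 0xB4.

0xB4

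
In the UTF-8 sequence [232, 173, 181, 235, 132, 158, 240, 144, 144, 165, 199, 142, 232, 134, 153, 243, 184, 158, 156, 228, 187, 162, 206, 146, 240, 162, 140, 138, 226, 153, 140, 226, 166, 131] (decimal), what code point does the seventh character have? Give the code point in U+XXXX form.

U+4EE2

Offset 0: leading byte 0xE8 = 11101000 → 3-byte char #1 = E8 AD B5.
Offset 3: leading byte 0xEB = 11101011 → 3-byte char #2 = EB 84 9E.
Offset 6: leading byte 0xF0 = 11110000 → 4-byte char #3 = F0 90 90 A5.
Offset 10: leading byte 0xC7 = 11000111 → 2-byte char #4 = C7 8E.
Offset 12: leading byte 0xE8 = 11101000 → 3-byte char #5 = E8 86 99.
Offset 15: leading byte 0xF3 = 11110011 → 4-byte char #6 = F3 B8 9E 9C.
Offset 19: leading byte 0xE4 = 11100100 → 3-byte char #7 = E4 BB A2.
Leading byte 0xE4 = 11100100 matches 1110xxxx → 3-byte sequence.
Byte 1: 0xE4 = 11100100, payload 0100 (4 bits).
Byte 2: 0xBB = 10111011 (10xxxxxx ✓), payload 111011.
Byte 3: 0xA2 = 10100010 (10xxxxxx ✓), payload 100010.
Concatenate: 0100111011100010 = 0x4EE2 (16 bits → U+4EE2).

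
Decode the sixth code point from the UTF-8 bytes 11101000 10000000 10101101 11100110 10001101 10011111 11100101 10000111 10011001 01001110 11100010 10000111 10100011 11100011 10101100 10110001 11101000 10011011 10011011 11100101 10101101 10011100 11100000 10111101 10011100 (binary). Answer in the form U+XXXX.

Offset 0: leading byte 0xE8 = 11101000 → 3-byte char #1 = E8 80 AD.
Offset 3: leading byte 0xE6 = 11100110 → 3-byte char #2 = E6 8D 9F.
Offset 6: leading byte 0xE5 = 11100101 → 3-byte char #3 = E5 87 99.
Offset 9: leading byte 0x4E = 01001110 → 1-byte char #4 = 4E.
Offset 10: leading byte 0xE2 = 11100010 → 3-byte char #5 = E2 87 A3.
Offset 13: leading byte 0xE3 = 11100011 → 3-byte char #6 = E3 AC B1.
Leading byte 0xE3 = 11100011 matches 1110xxxx → 3-byte sequence.
Byte 1: 0xE3 = 11100011, payload 0011 (4 bits).
Byte 2: 0xAC = 10101100 (10xxxxxx ✓), payload 101100.
Byte 3: 0xB1 = 10110001 (10xxxxxx ✓), payload 110001.
Concatenate: 0011101100110001 = 0x3B31 (16 bits → U+3B31).

U+3B31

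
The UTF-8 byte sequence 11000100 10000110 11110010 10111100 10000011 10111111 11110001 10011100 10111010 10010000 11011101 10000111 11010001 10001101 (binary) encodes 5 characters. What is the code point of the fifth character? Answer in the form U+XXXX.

U+044D

Offset 0: leading byte 0xC4 = 11000100 → 2-byte char #1 = C4 86.
Offset 2: leading byte 0xF2 = 11110010 → 4-byte char #2 = F2 BC 83 BF.
Offset 6: leading byte 0xF1 = 11110001 → 4-byte char #3 = F1 9C BA 90.
Offset 10: leading byte 0xDD = 11011101 → 2-byte char #4 = DD 87.
Offset 12: leading byte 0xD1 = 11010001 → 2-byte char #5 = D1 8D.
Leading byte 0xD1 = 11010001 matches 110xxxxx → 2-byte sequence.
Byte 1: 0xD1 = 11010001, payload 10001 (5 bits).
Byte 2: 0x8D = 10001101 (10xxxxxx ✓), payload 001101.
Concatenate: 10001001101 = 0x44D (11 bits → U+044D).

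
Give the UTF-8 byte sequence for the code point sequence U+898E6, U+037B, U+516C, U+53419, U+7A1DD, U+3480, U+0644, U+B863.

F2 89 A3 A6 CD BB E5 85 AC F1 93 90 99 F1 BA 87 9D E3 92 80 D9 84 EB A1 A3

U+898E6: 4-byte form → F2 89 A3 A6.
U+037B: 2-byte form → CD BB.
U+516C: 3-byte form → E5 85 AC.
U+53419: 4-byte form → F1 93 90 99.
U+7A1DD: 4-byte form → F1 BA 87 9D.
U+3480: 3-byte form → E3 92 80.
U+0644: 2-byte form → D9 84.
U+B863: 3-byte form → EB A1 A3.
Concatenated (25 bytes): F2 89 A3 A6 CD BB E5 85 AC F1 93 90 99 F1 BA 87 9D E3 92 80 D9 84 EB A1 A3.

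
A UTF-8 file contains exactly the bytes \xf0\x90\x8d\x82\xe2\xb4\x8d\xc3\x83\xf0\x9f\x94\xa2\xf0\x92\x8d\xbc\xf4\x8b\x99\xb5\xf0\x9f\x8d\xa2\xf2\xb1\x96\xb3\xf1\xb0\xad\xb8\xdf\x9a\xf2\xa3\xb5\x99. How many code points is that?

11

Byte at offset 0: 0xF0 = 11110000 → 4-byte char (#1). Advance 4.
Byte at offset 4: 0xE2 = 11100010 → 3-byte char (#2). Advance 3.
Byte at offset 7: 0xC3 = 11000011 → 2-byte char (#3). Advance 2.
Byte at offset 9: 0xF0 = 11110000 → 4-byte char (#4). Advance 4.
Byte at offset 13: 0xF0 = 11110000 → 4-byte char (#5). Advance 4.
Byte at offset 17: 0xF4 = 11110100 → 4-byte char (#6). Advance 4.
Byte at offset 21: 0xF0 = 11110000 → 4-byte char (#7). Advance 4.
Byte at offset 25: 0xF2 = 11110010 → 4-byte char (#8). Advance 4.
Byte at offset 29: 0xF1 = 11110001 → 4-byte char (#9). Advance 4.
Byte at offset 33: 0xDF = 11011111 → 2-byte char (#10). Advance 2.
Byte at offset 35: 0xF2 = 11110010 → 4-byte char (#11). Advance 4.
Reached end at offset 39 after 11 code points.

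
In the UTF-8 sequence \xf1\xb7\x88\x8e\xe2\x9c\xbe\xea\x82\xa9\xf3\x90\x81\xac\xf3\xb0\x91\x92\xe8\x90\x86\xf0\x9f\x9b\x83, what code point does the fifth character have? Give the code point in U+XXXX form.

U+F0452

Offset 0: leading byte 0xF1 = 11110001 → 4-byte char #1 = F1 B7 88 8E.
Offset 4: leading byte 0xE2 = 11100010 → 3-byte char #2 = E2 9C BE.
Offset 7: leading byte 0xEA = 11101010 → 3-byte char #3 = EA 82 A9.
Offset 10: leading byte 0xF3 = 11110011 → 4-byte char #4 = F3 90 81 AC.
Offset 14: leading byte 0xF3 = 11110011 → 4-byte char #5 = F3 B0 91 92.
Leading byte 0xF3 = 11110011 matches 11110xxx → 4-byte sequence.
Byte 1: 0xF3 = 11110011, payload 011 (3 bits).
Byte 2: 0xB0 = 10110000 (10xxxxxx ✓), payload 110000.
Byte 3: 0x91 = 10010001 (10xxxxxx ✓), payload 010001.
Byte 4: 0x92 = 10010010 (10xxxxxx ✓), payload 010010.
Concatenate: 011110000010001010010 = 0xF0452 (21 bits → U+F0452).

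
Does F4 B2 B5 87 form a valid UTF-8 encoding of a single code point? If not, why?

invalid (encodes a value above U+10FFFF)

Leading byte 0xF4 = 11110100 → 4-byte form.
Payload = 0x132D47, which exceeds U+10FFFF, the maximum Unicode code point. (Leading bytes F5–FF, or F4 followed by ≥ 0x90, are invalid.)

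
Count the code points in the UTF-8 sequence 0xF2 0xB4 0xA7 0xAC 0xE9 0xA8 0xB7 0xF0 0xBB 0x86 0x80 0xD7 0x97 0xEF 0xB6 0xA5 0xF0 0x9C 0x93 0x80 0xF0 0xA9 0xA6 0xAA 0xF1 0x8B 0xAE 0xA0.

Byte at offset 0: 0xF2 = 11110010 → 4-byte char (#1). Advance 4.
Byte at offset 4: 0xE9 = 11101001 → 3-byte char (#2). Advance 3.
Byte at offset 7: 0xF0 = 11110000 → 4-byte char (#3). Advance 4.
Byte at offset 11: 0xD7 = 11010111 → 2-byte char (#4). Advance 2.
Byte at offset 13: 0xEF = 11101111 → 3-byte char (#5). Advance 3.
Byte at offset 16: 0xF0 = 11110000 → 4-byte char (#6). Advance 4.
Byte at offset 20: 0xF0 = 11110000 → 4-byte char (#7). Advance 4.
Byte at offset 24: 0xF1 = 11110001 → 4-byte char (#8). Advance 4.
Reached end at offset 28 after 8 code points.

8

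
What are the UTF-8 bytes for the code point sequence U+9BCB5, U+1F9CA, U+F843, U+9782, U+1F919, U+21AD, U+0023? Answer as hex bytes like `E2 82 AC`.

F2 9B B2 B5 F0 9F A7 8A EF A1 83 E9 9E 82 F0 9F A4 99 E2 86 AD 23

U+9BCB5: 4-byte form → F2 9B B2 B5.
U+1F9CA: 4-byte form → F0 9F A7 8A.
U+F843: 3-byte form → EF A1 83.
U+9782: 3-byte form → E9 9E 82.
U+1F919: 4-byte form → F0 9F A4 99.
U+21AD: 3-byte form → E2 86 AD.
U+0023: 1-byte form → 23.
Concatenated (22 bytes): F2 9B B2 B5 F0 9F A7 8A EF A1 83 E9 9E 82 F0 9F A4 99 E2 86 AD 23.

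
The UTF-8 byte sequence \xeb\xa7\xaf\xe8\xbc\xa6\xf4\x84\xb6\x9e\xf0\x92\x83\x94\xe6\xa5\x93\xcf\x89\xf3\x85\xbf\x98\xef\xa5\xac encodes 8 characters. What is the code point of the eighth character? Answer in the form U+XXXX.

U+F96C

Offset 0: leading byte 0xEB = 11101011 → 3-byte char #1 = EB A7 AF.
Offset 3: leading byte 0xE8 = 11101000 → 3-byte char #2 = E8 BC A6.
Offset 6: leading byte 0xF4 = 11110100 → 4-byte char #3 = F4 84 B6 9E.
Offset 10: leading byte 0xF0 = 11110000 → 4-byte char #4 = F0 92 83 94.
Offset 14: leading byte 0xE6 = 11100110 → 3-byte char #5 = E6 A5 93.
Offset 17: leading byte 0xCF = 11001111 → 2-byte char #6 = CF 89.
Offset 19: leading byte 0xF3 = 11110011 → 4-byte char #7 = F3 85 BF 98.
Offset 23: leading byte 0xEF = 11101111 → 3-byte char #8 = EF A5 AC.
Leading byte 0xEF = 11101111 matches 1110xxxx → 3-byte sequence.
Byte 1: 0xEF = 11101111, payload 1111 (4 bits).
Byte 2: 0xA5 = 10100101 (10xxxxxx ✓), payload 100101.
Byte 3: 0xAC = 10101100 (10xxxxxx ✓), payload 101100.
Concatenate: 1111100101101100 = 0xF96C (16 bits → U+F96C).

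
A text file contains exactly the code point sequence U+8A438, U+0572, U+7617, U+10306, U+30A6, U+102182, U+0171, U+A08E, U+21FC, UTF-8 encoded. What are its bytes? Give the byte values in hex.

F2 8A 90 B8 D5 B2 E7 98 97 F0 90 8C 86 E3 82 A6 F4 82 86 82 C5 B1 EA 82 8E E2 87 BC

U+8A438: 4-byte form → F2 8A 90 B8.
U+0572: 2-byte form → D5 B2.
U+7617: 3-byte form → E7 98 97.
U+10306: 4-byte form → F0 90 8C 86.
U+30A6: 3-byte form → E3 82 A6.
U+102182: 4-byte form → F4 82 86 82.
U+0171: 2-byte form → C5 B1.
U+A08E: 3-byte form → EA 82 8E.
U+21FC: 3-byte form → E2 87 BC.
Concatenated (28 bytes): F2 8A 90 B8 D5 B2 E7 98 97 F0 90 8C 86 E3 82 A6 F4 82 86 82 C5 B1 EA 82 8E E2 87 BC.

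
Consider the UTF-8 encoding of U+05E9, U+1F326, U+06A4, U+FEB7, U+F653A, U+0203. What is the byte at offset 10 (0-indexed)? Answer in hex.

0xB7

U+05E9 → 2-byte form D7 A9 at offsets 0–1.
U+1F326 → 4-byte form F0 9F 8C A6 at offsets 2–5.
U+06A4 → 2-byte form DA A4 at offsets 6–7.
U+FEB7 → 3-byte form EF BA B7 at offsets 8–10.
Offset 10 falls in char 4's range; it's byte 3 of EF BA B7 = 0xB7.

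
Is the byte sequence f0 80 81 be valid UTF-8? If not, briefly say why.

Leading byte 0xF0 = 11110000 → 4-byte form.
Continuation bytes all match 10xxxxxx. Payload decodes to 0x7E.
But 0x7E < 0x10000, the minimum for a 4-byte sequence — this is an overlong encoding.

invalid (overlong encoding)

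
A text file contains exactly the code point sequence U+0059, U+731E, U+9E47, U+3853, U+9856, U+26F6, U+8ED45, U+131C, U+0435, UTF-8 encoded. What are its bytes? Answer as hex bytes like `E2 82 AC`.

59 E7 8C 9E E9 B9 87 E3 A1 93 E9 A1 96 E2 9B B6 F2 8E B5 85 E1 8C 9C D0 B5

U+0059: 1-byte form → 59.
U+731E: 3-byte form → E7 8C 9E.
U+9E47: 3-byte form → E9 B9 87.
U+3853: 3-byte form → E3 A1 93.
U+9856: 3-byte form → E9 A1 96.
U+26F6: 3-byte form → E2 9B B6.
U+8ED45: 4-byte form → F2 8E B5 85.
U+131C: 3-byte form → E1 8C 9C.
U+0435: 2-byte form → D0 B5.
Concatenated (25 bytes): 59 E7 8C 9E E9 B9 87 E3 A1 93 E9 A1 96 E2 9B B6 F2 8E B5 85 E1 8C 9C D0 B5.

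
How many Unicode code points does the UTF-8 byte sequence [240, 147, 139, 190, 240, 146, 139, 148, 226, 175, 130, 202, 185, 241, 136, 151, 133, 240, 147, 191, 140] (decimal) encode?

Byte at offset 0: 0xF0 = 11110000 → 4-byte char (#1). Advance 4.
Byte at offset 4: 0xF0 = 11110000 → 4-byte char (#2). Advance 4.
Byte at offset 8: 0xE2 = 11100010 → 3-byte char (#3). Advance 3.
Byte at offset 11: 0xCA = 11001010 → 2-byte char (#4). Advance 2.
Byte at offset 13: 0xF1 = 11110001 → 4-byte char (#5). Advance 4.
Byte at offset 17: 0xF0 = 11110000 → 4-byte char (#6). Advance 4.
Reached end at offset 21 after 6 code points.

6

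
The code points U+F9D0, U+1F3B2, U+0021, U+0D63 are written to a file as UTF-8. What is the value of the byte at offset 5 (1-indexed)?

1-indexed offset 5 is 0-indexed offset 4.
U+F9D0 → 3-byte form EF A7 90 at offsets 0–2.
U+1F3B2 → 4-byte form F0 9F 8E B2 at offsets 3–6.
Offset 4 falls in char 2's range; it's byte 2 of F0 9F 8E B2 = 0x9F.

0x9F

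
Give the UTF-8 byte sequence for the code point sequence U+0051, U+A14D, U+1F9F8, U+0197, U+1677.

U+0051: 1-byte form → 51.
U+A14D: 3-byte form → EA 85 8D.
U+1F9F8: 4-byte form → F0 9F A7 B8.
U+0197: 2-byte form → C6 97.
U+1677: 3-byte form → E1 99 B7.
Concatenated (13 bytes): 51 EA 85 8D F0 9F A7 B8 C6 97 E1 99 B7.

51 EA 85 8D F0 9F A7 B8 C6 97 E1 99 B7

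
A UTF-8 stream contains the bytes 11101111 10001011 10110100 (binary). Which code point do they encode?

U+F2F4

Leading byte 0xEF = 11101111 matches 1110xxxx → 3-byte sequence.
Byte 1: 0xEF = 11101111, payload 1111 (4 bits).
Byte 2: 0x8B = 10001011 (10xxxxxx ✓), payload 001011.
Byte 3: 0xB4 = 10110100 (10xxxxxx ✓), payload 110100.
Concatenate: 1111001011110100 = 0xF2F4 (16 bits → U+F2F4).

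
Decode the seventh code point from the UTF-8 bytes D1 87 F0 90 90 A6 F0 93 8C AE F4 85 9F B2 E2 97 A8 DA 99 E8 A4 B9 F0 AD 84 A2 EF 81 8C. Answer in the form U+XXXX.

Offset 0: leading byte 0xD1 = 11010001 → 2-byte char #1 = D1 87.
Offset 2: leading byte 0xF0 = 11110000 → 4-byte char #2 = F0 90 90 A6.
Offset 6: leading byte 0xF0 = 11110000 → 4-byte char #3 = F0 93 8C AE.
Offset 10: leading byte 0xF4 = 11110100 → 4-byte char #4 = F4 85 9F B2.
Offset 14: leading byte 0xE2 = 11100010 → 3-byte char #5 = E2 97 A8.
Offset 17: leading byte 0xDA = 11011010 → 2-byte char #6 = DA 99.
Offset 19: leading byte 0xE8 = 11101000 → 3-byte char #7 = E8 A4 B9.
Leading byte 0xE8 = 11101000 matches 1110xxxx → 3-byte sequence.
Byte 1: 0xE8 = 11101000, payload 1000 (4 bits).
Byte 2: 0xA4 = 10100100 (10xxxxxx ✓), payload 100100.
Byte 3: 0xB9 = 10111001 (10xxxxxx ✓), payload 111001.
Concatenate: 1000100100111001 = 0x8939 (16 bits → U+8939).

U+8939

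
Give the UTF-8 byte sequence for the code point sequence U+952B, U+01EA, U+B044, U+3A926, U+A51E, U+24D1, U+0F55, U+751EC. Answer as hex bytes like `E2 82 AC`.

E9 94 AB C7 AA EB 81 84 F0 BA A4 A6 EA 94 9E E2 93 91 E0 BD 95 F1 B5 87 AC

U+952B: 3-byte form → E9 94 AB.
U+01EA: 2-byte form → C7 AA.
U+B044: 3-byte form → EB 81 84.
U+3A926: 4-byte form → F0 BA A4 A6.
U+A51E: 3-byte form → EA 94 9E.
U+24D1: 3-byte form → E2 93 91.
U+0F55: 3-byte form → E0 BD 95.
U+751EC: 4-byte form → F1 B5 87 AC.
Concatenated (25 bytes): E9 94 AB C7 AA EB 81 84 F0 BA A4 A6 EA 94 9E E2 93 91 E0 BD 95 F1 B5 87 AC.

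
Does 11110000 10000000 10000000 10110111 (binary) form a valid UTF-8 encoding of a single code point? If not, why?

invalid (overlong encoding)

Leading byte 0xF0 = 11110000 → 4-byte form.
Continuation bytes all match 10xxxxxx. Payload decodes to 0x37.
But 0x37 < 0x10000, the minimum for a 4-byte sequence — this is an overlong encoding.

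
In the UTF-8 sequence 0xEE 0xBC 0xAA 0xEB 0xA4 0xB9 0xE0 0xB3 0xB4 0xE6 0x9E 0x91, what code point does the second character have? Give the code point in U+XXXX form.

Offset 0: leading byte 0xEE = 11101110 → 3-byte char #1 = EE BC AA.
Offset 3: leading byte 0xEB = 11101011 → 3-byte char #2 = EB A4 B9.
Leading byte 0xEB = 11101011 matches 1110xxxx → 3-byte sequence.
Byte 1: 0xEB = 11101011, payload 1011 (4 bits).
Byte 2: 0xA4 = 10100100 (10xxxxxx ✓), payload 100100.
Byte 3: 0xB9 = 10111001 (10xxxxxx ✓), payload 111001.
Concatenate: 1011100100111001 = 0xB939 (16 bits → U+B939).

U+B939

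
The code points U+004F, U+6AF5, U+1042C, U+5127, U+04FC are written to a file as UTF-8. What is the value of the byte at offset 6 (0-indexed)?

U+004F → 1-byte form 4F at offsets 0–0.
U+6AF5 → 3-byte form E6 AB B5 at offsets 1–3.
U+1042C → 4-byte form F0 90 90 AC at offsets 4–7.
Offset 6 falls in char 3's range; it's byte 3 of F0 90 90 AC = 0x90.

0x90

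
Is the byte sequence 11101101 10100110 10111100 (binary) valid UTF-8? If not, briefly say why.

invalid (encodes a surrogate (U+D800–U+DFFF))

Structurally a 3-byte sequence; payload = 0xD9BC.
But 0xD9BC is in U+D800–U+DFFF, the surrogate range. Surrogates are not Unicode scalar values and are forbidden in UTF-8.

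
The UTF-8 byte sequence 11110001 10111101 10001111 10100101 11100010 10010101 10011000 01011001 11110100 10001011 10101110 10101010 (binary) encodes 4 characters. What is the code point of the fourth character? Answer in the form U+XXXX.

U+10BBAA

Offset 0: leading byte 0xF1 = 11110001 → 4-byte char #1 = F1 BD 8F A5.
Offset 4: leading byte 0xE2 = 11100010 → 3-byte char #2 = E2 95 98.
Offset 7: leading byte 0x59 = 01011001 → 1-byte char #3 = 59.
Offset 8: leading byte 0xF4 = 11110100 → 4-byte char #4 = F4 8B AE AA.
Leading byte 0xF4 = 11110100 matches 11110xxx → 4-byte sequence.
Byte 1: 0xF4 = 11110100, payload 100 (3 bits).
Byte 2: 0x8B = 10001011 (10xxxxxx ✓), payload 001011.
Byte 3: 0xAE = 10101110 (10xxxxxx ✓), payload 101110.
Byte 4: 0xAA = 10101010 (10xxxxxx ✓), payload 101010.
Concatenate: 100001011101110101010 = 0x10BBAA (21 bits → U+10BBAA).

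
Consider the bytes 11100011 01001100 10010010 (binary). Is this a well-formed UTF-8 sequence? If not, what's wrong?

invalid (non-continuation byte where continuation expected)

Leading byte 0xE3 = 11100011 → 3-byte form.
Byte 2 is 0x4C = 01001100, which is not 10xxxxxx — expected a continuation byte.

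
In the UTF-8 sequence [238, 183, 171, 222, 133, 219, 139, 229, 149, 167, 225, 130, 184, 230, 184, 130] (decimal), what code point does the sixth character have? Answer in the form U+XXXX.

U+6E02

Offset 0: leading byte 0xEE = 11101110 → 3-byte char #1 = EE B7 AB.
Offset 3: leading byte 0xDE = 11011110 → 2-byte char #2 = DE 85.
Offset 5: leading byte 0xDB = 11011011 → 2-byte char #3 = DB 8B.
Offset 7: leading byte 0xE5 = 11100101 → 3-byte char #4 = E5 95 A7.
Offset 10: leading byte 0xE1 = 11100001 → 3-byte char #5 = E1 82 B8.
Offset 13: leading byte 0xE6 = 11100110 → 3-byte char #6 = E6 B8 82.
Leading byte 0xE6 = 11100110 matches 1110xxxx → 3-byte sequence.
Byte 1: 0xE6 = 11100110, payload 0110 (4 bits).
Byte 2: 0xB8 = 10111000 (10xxxxxx ✓), payload 111000.
Byte 3: 0x82 = 10000010 (10xxxxxx ✓), payload 000010.
Concatenate: 0110111000000010 = 0x6E02 (16 bits → U+6E02).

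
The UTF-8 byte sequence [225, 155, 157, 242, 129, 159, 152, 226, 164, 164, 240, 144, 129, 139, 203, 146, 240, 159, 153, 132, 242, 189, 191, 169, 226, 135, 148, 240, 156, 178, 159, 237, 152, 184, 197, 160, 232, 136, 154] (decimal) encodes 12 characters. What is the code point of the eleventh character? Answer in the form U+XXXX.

Offset 0: leading byte 0xE1 = 11100001 → 3-byte char #1 = E1 9B 9D.
Offset 3: leading byte 0xF2 = 11110010 → 4-byte char #2 = F2 81 9F 98.
Offset 7: leading byte 0xE2 = 11100010 → 3-byte char #3 = E2 A4 A4.
Offset 10: leading byte 0xF0 = 11110000 → 4-byte char #4 = F0 90 81 8B.
Offset 14: leading byte 0xCB = 11001011 → 2-byte char #5 = CB 92.
Offset 16: leading byte 0xF0 = 11110000 → 4-byte char #6 = F0 9F 99 84.
Offset 20: leading byte 0xF2 = 11110010 → 4-byte char #7 = F2 BD BF A9.
Offset 24: leading byte 0xE2 = 11100010 → 3-byte char #8 = E2 87 94.
Offset 27: leading byte 0xF0 = 11110000 → 4-byte char #9 = F0 9C B2 9F.
Offset 31: leading byte 0xED = 11101101 → 3-byte char #10 = ED 98 B8.
Offset 34: leading byte 0xC5 = 11000101 → 2-byte char #11 = C5 A0.
Leading byte 0xC5 = 11000101 matches 110xxxxx → 2-byte sequence.
Byte 1: 0xC5 = 11000101, payload 00101 (5 bits).
Byte 2: 0xA0 = 10100000 (10xxxxxx ✓), payload 100000.
Concatenate: 00101100000 = 0x160 (11 bits → U+0160).

U+0160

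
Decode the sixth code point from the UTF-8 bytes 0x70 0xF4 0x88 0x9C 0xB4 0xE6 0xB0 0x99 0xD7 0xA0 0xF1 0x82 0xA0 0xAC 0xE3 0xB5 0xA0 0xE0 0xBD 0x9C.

U+3D60

Offset 0: leading byte 0x70 = 01110000 → 1-byte char #1 = 70.
Offset 1: leading byte 0xF4 = 11110100 → 4-byte char #2 = F4 88 9C B4.
Offset 5: leading byte 0xE6 = 11100110 → 3-byte char #3 = E6 B0 99.
Offset 8: leading byte 0xD7 = 11010111 → 2-byte char #4 = D7 A0.
Offset 10: leading byte 0xF1 = 11110001 → 4-byte char #5 = F1 82 A0 AC.
Offset 14: leading byte 0xE3 = 11100011 → 3-byte char #6 = E3 B5 A0.
Leading byte 0xE3 = 11100011 matches 1110xxxx → 3-byte sequence.
Byte 1: 0xE3 = 11100011, payload 0011 (4 bits).
Byte 2: 0xB5 = 10110101 (10xxxxxx ✓), payload 110101.
Byte 3: 0xA0 = 10100000 (10xxxxxx ✓), payload 100000.
Concatenate: 0011110101100000 = 0x3D60 (16 bits → U+3D60).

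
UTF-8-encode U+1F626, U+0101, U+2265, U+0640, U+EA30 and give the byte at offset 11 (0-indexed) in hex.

U+1F626 → 4-byte form F0 9F 98 A6 at offsets 0–3.
U+0101 → 2-byte form C4 81 at offsets 4–5.
U+2265 → 3-byte form E2 89 A5 at offsets 6–8.
U+0640 → 2-byte form D9 80 at offsets 9–10.
U+EA30 → 3-byte form EE A8 B0 at offsets 11–13.
Offset 11 falls in char 5's range; it's byte 1 of EE A8 B0 = 0xEE.

0xEE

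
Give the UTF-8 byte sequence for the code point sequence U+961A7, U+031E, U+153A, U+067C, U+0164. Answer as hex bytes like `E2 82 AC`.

U+961A7: 4-byte form → F2 96 86 A7.
U+031E: 2-byte form → CC 9E.
U+153A: 3-byte form → E1 94 BA.
U+067C: 2-byte form → D9 BC.
U+0164: 2-byte form → C5 A4.
Concatenated (13 bytes): F2 96 86 A7 CC 9E E1 94 BA D9 BC C5 A4.

F2 96 86 A7 CC 9E E1 94 BA D9 BC C5 A4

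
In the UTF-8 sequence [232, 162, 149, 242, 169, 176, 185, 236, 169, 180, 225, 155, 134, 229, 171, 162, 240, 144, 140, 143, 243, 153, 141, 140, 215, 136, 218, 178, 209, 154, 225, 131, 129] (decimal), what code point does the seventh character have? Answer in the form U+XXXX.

U+D934C

Offset 0: leading byte 0xE8 = 11101000 → 3-byte char #1 = E8 A2 95.
Offset 3: leading byte 0xF2 = 11110010 → 4-byte char #2 = F2 A9 B0 B9.
Offset 7: leading byte 0xEC = 11101100 → 3-byte char #3 = EC A9 B4.
Offset 10: leading byte 0xE1 = 11100001 → 3-byte char #4 = E1 9B 86.
Offset 13: leading byte 0xE5 = 11100101 → 3-byte char #5 = E5 AB A2.
Offset 16: leading byte 0xF0 = 11110000 → 4-byte char #6 = F0 90 8C 8F.
Offset 20: leading byte 0xF3 = 11110011 → 4-byte char #7 = F3 99 8D 8C.
Leading byte 0xF3 = 11110011 matches 11110xxx → 4-byte sequence.
Byte 1: 0xF3 = 11110011, payload 011 (3 bits).
Byte 2: 0x99 = 10011001 (10xxxxxx ✓), payload 011001.
Byte 3: 0x8D = 10001101 (10xxxxxx ✓), payload 001101.
Byte 4: 0x8C = 10001100 (10xxxxxx ✓), payload 001100.
Concatenate: 011011001001101001100 = 0xD934C (21 bits → U+D934C).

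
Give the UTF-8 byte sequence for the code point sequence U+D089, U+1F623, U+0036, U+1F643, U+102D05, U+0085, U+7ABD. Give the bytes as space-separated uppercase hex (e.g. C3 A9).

U+D089: 3-byte form → ED 82 89.
U+1F623: 4-byte form → F0 9F 98 A3.
U+0036: 1-byte form → 36.
U+1F643: 4-byte form → F0 9F 99 83.
U+102D05: 4-byte form → F4 82 B4 85.
U+0085: 2-byte form → C2 85.
U+7ABD: 3-byte form → E7 AA BD.
Concatenated (21 bytes): ED 82 89 F0 9F 98 A3 36 F0 9F 99 83 F4 82 B4 85 C2 85 E7 AA BD.

ED 82 89 F0 9F 98 A3 36 F0 9F 99 83 F4 82 B4 85 C2 85 E7 AA BD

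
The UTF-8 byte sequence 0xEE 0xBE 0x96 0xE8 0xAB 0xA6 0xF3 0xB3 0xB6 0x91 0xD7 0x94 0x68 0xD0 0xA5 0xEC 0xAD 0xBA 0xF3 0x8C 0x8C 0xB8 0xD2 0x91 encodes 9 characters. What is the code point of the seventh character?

Offset 0: leading byte 0xEE = 11101110 → 3-byte char #1 = EE BE 96.
Offset 3: leading byte 0xE8 = 11101000 → 3-byte char #2 = E8 AB A6.
Offset 6: leading byte 0xF3 = 11110011 → 4-byte char #3 = F3 B3 B6 91.
Offset 10: leading byte 0xD7 = 11010111 → 2-byte char #4 = D7 94.
Offset 12: leading byte 0x68 = 01101000 → 1-byte char #5 = 68.
Offset 13: leading byte 0xD0 = 11010000 → 2-byte char #6 = D0 A5.
Offset 15: leading byte 0xEC = 11101100 → 3-byte char #7 = EC AD BA.
Leading byte 0xEC = 11101100 matches 1110xxxx → 3-byte sequence.
Byte 1: 0xEC = 11101100, payload 1100 (4 bits).
Byte 2: 0xAD = 10101101 (10xxxxxx ✓), payload 101101.
Byte 3: 0xBA = 10111010 (10xxxxxx ✓), payload 111010.
Concatenate: 1100101101111010 = 0xCB7A (16 bits → U+CB7A).

U+CB7A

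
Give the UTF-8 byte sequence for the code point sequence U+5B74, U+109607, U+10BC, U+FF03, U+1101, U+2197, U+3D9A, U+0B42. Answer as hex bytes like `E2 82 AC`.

U+5B74: 3-byte form → E5 AD B4.
U+109607: 4-byte form → F4 89 98 87.
U+10BC: 3-byte form → E1 82 BC.
U+FF03: 3-byte form → EF BC 83.
U+1101: 3-byte form → E1 84 81.
U+2197: 3-byte form → E2 86 97.
U+3D9A: 3-byte form → E3 B6 9A.
U+0B42: 3-byte form → E0 AD 82.
Concatenated (25 bytes): E5 AD B4 F4 89 98 87 E1 82 BC EF BC 83 E1 84 81 E2 86 97 E3 B6 9A E0 AD 82.

E5 AD B4 F4 89 98 87 E1 82 BC EF BC 83 E1 84 81 E2 86 97 E3 B6 9A E0 AD 82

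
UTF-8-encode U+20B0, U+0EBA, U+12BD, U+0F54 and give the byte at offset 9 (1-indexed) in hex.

1-indexed offset 9 is 0-indexed offset 8.
U+20B0 → 3-byte form E2 82 B0 at offsets 0–2.
U+0EBA → 3-byte form E0 BA BA at offsets 3–5.
U+12BD → 3-byte form E1 8A BD at offsets 6–8.
Offset 8 falls in char 3's range; it's byte 3 of E1 8A BD = 0xBD.

0xBD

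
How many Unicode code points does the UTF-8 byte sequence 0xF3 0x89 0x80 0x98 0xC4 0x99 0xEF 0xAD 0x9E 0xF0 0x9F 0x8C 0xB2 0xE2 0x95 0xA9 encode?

Byte at offset 0: 0xF3 = 11110011 → 4-byte char (#1). Advance 4.
Byte at offset 4: 0xC4 = 11000100 → 2-byte char (#2). Advance 2.
Byte at offset 6: 0xEF = 11101111 → 3-byte char (#3). Advance 3.
Byte at offset 9: 0xF0 = 11110000 → 4-byte char (#4). Advance 4.
Byte at offset 13: 0xE2 = 11100010 → 3-byte char (#5). Advance 3.
Reached end at offset 16 after 5 code points.

5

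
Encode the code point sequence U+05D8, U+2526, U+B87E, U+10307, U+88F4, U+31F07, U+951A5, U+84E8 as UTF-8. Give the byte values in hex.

D7 98 E2 94 A6 EB A1 BE F0 90 8C 87 E8 A3 B4 F0 B1 BC 87 F2 95 86 A5 E8 93 A8

U+05D8: 2-byte form → D7 98.
U+2526: 3-byte form → E2 94 A6.
U+B87E: 3-byte form → EB A1 BE.
U+10307: 4-byte form → F0 90 8C 87.
U+88F4: 3-byte form → E8 A3 B4.
U+31F07: 4-byte form → F0 B1 BC 87.
U+951A5: 4-byte form → F2 95 86 A5.
U+84E8: 3-byte form → E8 93 A8.
Concatenated (26 bytes): D7 98 E2 94 A6 EB A1 BE F0 90 8C 87 E8 A3 B4 F0 B1 BC 87 F2 95 86 A5 E8 93 A8.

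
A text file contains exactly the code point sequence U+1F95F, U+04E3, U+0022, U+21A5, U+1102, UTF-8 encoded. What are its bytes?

U+1F95F: 4-byte form → F0 9F A5 9F.
U+04E3: 2-byte form → D3 A3.
U+0022: 1-byte form → 22.
U+21A5: 3-byte form → E2 86 A5.
U+1102: 3-byte form → E1 84 82.
Concatenated (13 bytes): F0 9F A5 9F D3 A3 22 E2 86 A5 E1 84 82.

F0 9F A5 9F D3 A3 22 E2 86 A5 E1 84 82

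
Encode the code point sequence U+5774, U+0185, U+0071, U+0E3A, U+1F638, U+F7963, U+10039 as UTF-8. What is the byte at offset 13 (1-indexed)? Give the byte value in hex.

1-indexed offset 13 is 0-indexed offset 12.
U+5774 → 3-byte form E5 9D B4 at offsets 0–2.
U+0185 → 2-byte form C6 85 at offsets 3–4.
U+0071 → 1-byte form 71 at offsets 5–5.
U+0E3A → 3-byte form E0 B8 BA at offsets 6–8.
U+1F638 → 4-byte form F0 9F 98 B8 at offsets 9–12.
Offset 12 falls in char 5's range; it's byte 4 of F0 9F 98 B8 = 0xB8.

0xB8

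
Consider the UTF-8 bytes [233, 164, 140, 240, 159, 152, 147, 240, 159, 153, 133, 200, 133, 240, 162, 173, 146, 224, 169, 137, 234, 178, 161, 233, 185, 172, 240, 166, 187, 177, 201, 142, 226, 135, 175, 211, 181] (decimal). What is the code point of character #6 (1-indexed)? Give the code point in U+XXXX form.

Offset 0: leading byte 0xE9 = 11101001 → 3-byte char #1 = E9 A4 8C.
Offset 3: leading byte 0xF0 = 11110000 → 4-byte char #2 = F0 9F 98 93.
Offset 7: leading byte 0xF0 = 11110000 → 4-byte char #3 = F0 9F 99 85.
Offset 11: leading byte 0xC8 = 11001000 → 2-byte char #4 = C8 85.
Offset 13: leading byte 0xF0 = 11110000 → 4-byte char #5 = F0 A2 AD 92.
Offset 17: leading byte 0xE0 = 11100000 → 3-byte char #6 = E0 A9 89.
Leading byte 0xE0 = 11100000 matches 1110xxxx → 3-byte sequence.
Byte 1: 0xE0 = 11100000, payload 0000 (4 bits).
Byte 2: 0xA9 = 10101001 (10xxxxxx ✓), payload 101001.
Byte 3: 0x89 = 10001001 (10xxxxxx ✓), payload 001001.
Concatenate: 0000101001001001 = 0xA49 (16 bits → U+0A49).

U+0A49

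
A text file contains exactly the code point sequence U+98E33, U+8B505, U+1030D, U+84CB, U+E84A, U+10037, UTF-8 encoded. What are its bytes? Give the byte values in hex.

U+98E33: 4-byte form → F2 98 B8 B3.
U+8B505: 4-byte form → F2 8B 94 85.
U+1030D: 4-byte form → F0 90 8C 8D.
U+84CB: 3-byte form → E8 93 8B.
U+E84A: 3-byte form → EE A1 8A.
U+10037: 4-byte form → F0 90 80 B7.
Concatenated (22 bytes): F2 98 B8 B3 F2 8B 94 85 F0 90 8C 8D E8 93 8B EE A1 8A F0 90 80 B7.

F2 98 B8 B3 F2 8B 94 85 F0 90 8C 8D E8 93 8B EE A1 8A F0 90 80 B7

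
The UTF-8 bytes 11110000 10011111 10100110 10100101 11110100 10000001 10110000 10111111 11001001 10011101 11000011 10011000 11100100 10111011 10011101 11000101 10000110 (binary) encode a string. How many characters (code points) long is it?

Byte at offset 0: 0xF0 = 11110000 → 4-byte char (#1). Advance 4.
Byte at offset 4: 0xF4 = 11110100 → 4-byte char (#2). Advance 4.
Byte at offset 8: 0xC9 = 11001001 → 2-byte char (#3). Advance 2.
Byte at offset 10: 0xC3 = 11000011 → 2-byte char (#4). Advance 2.
Byte at offset 12: 0xE4 = 11100100 → 3-byte char (#5). Advance 3.
Byte at offset 15: 0xC5 = 11000101 → 2-byte char (#6). Advance 2.
Reached end at offset 17 after 6 code points.

6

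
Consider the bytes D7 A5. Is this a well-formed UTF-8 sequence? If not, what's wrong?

valid

Leading byte 0xD7 = 11010111 → 2-byte form.
Continuation bytes 0xA5=10100101 all match 10xxxxxx.
Decoded value 0x5E5 is ≥ 0x80 (shortest form) and not a surrogate.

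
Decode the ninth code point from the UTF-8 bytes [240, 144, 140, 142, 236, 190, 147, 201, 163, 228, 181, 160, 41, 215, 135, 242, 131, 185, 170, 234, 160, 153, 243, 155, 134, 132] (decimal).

U+DB184

Offset 0: leading byte 0xF0 = 11110000 → 4-byte char #1 = F0 90 8C 8E.
Offset 4: leading byte 0xEC = 11101100 → 3-byte char #2 = EC BE 93.
Offset 7: leading byte 0xC9 = 11001001 → 2-byte char #3 = C9 A3.
Offset 9: leading byte 0xE4 = 11100100 → 3-byte char #4 = E4 B5 A0.
Offset 12: leading byte 0x29 = 00101001 → 1-byte char #5 = 29.
Offset 13: leading byte 0xD7 = 11010111 → 2-byte char #6 = D7 87.
Offset 15: leading byte 0xF2 = 11110010 → 4-byte char #7 = F2 83 B9 AA.
Offset 19: leading byte 0xEA = 11101010 → 3-byte char #8 = EA A0 99.
Offset 22: leading byte 0xF3 = 11110011 → 4-byte char #9 = F3 9B 86 84.
Leading byte 0xF3 = 11110011 matches 11110xxx → 4-byte sequence.
Byte 1: 0xF3 = 11110011, payload 011 (3 bits).
Byte 2: 0x9B = 10011011 (10xxxxxx ✓), payload 011011.
Byte 3: 0x86 = 10000110 (10xxxxxx ✓), payload 000110.
Byte 4: 0x84 = 10000100 (10xxxxxx ✓), payload 000100.
Concatenate: 011011011000110000100 = 0xDB184 (21 bits → U+DB184).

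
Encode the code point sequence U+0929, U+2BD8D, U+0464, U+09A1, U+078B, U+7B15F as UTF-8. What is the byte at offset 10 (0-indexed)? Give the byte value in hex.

U+0929 → 3-byte form E0 A4 A9 at offsets 0–2.
U+2BD8D → 4-byte form F0 AB B6 8D at offsets 3–6.
U+0464 → 2-byte form D1 A4 at offsets 7–8.
U+09A1 → 3-byte form E0 A6 A1 at offsets 9–11.
Offset 10 falls in char 4's range; it's byte 2 of E0 A6 A1 = 0xA6.

0xA6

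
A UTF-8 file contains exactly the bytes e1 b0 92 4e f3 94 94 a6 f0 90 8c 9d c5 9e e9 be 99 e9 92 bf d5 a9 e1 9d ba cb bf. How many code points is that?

10

Byte at offset 0: 0xE1 = 11100001 → 3-byte char (#1). Advance 3.
Byte at offset 3: 0x4E = 01001110 → 1-byte char (#2). Advance 1.
Byte at offset 4: 0xF3 = 11110011 → 4-byte char (#3). Advance 4.
Byte at offset 8: 0xF0 = 11110000 → 4-byte char (#4). Advance 4.
Byte at offset 12: 0xC5 = 11000101 → 2-byte char (#5). Advance 2.
Byte at offset 14: 0xE9 = 11101001 → 3-byte char (#6). Advance 3.
Byte at offset 17: 0xE9 = 11101001 → 3-byte char (#7). Advance 3.
Byte at offset 20: 0xD5 = 11010101 → 2-byte char (#8). Advance 2.
Byte at offset 22: 0xE1 = 11100001 → 3-byte char (#9). Advance 3.
Byte at offset 25: 0xCB = 11001011 → 2-byte char (#10). Advance 2.
Reached end at offset 27 after 10 code points.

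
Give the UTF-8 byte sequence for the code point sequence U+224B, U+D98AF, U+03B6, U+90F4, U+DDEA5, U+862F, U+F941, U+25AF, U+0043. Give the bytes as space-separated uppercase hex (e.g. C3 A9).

U+224B: 3-byte form → E2 89 8B.
U+D98AF: 4-byte form → F3 99 A2 AF.
U+03B6: 2-byte form → CE B6.
U+90F4: 3-byte form → E9 83 B4.
U+DDEA5: 4-byte form → F3 9D BA A5.
U+862F: 3-byte form → E8 98 AF.
U+F941: 3-byte form → EF A5 81.
U+25AF: 3-byte form → E2 96 AF.
U+0043: 1-byte form → 43.
Concatenated (26 bytes): E2 89 8B F3 99 A2 AF CE B6 E9 83 B4 F3 9D BA A5 E8 98 AF EF A5 81 E2 96 AF 43.

E2 89 8B F3 99 A2 AF CE B6 E9 83 B4 F3 9D BA A5 E8 98 AF EF A5 81 E2 96 AF 43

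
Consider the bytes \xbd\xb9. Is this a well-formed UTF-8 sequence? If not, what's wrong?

invalid (continuation byte with no leading byte)

Byte 0xBD = 10111101 has the form 10xxxxxx — a continuation byte — but there is no preceding leading byte.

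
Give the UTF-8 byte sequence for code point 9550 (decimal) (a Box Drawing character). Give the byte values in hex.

E2 95 8E

U+254E = 0x254E = 9550 decimal. In range U+0800–U+FFFF → 3-byte form: 1110xxxx 10xxxxxx 10xxxxxx.
Binary (16 bits): 0010010101001110.
Split 4+6+6: 0010 | 010101 | 001110.
Byte 1: 11100010 = 0xE2.
Byte 2: 10010101 = 0x95.
Byte 3: 10001110 = 0x8E.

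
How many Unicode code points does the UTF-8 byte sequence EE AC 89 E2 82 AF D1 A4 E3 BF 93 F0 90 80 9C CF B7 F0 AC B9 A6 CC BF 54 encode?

Byte at offset 0: 0xEE = 11101110 → 3-byte char (#1). Advance 3.
Byte at offset 3: 0xE2 = 11100010 → 3-byte char (#2). Advance 3.
Byte at offset 6: 0xD1 = 11010001 → 2-byte char (#3). Advance 2.
Byte at offset 8: 0xE3 = 11100011 → 3-byte char (#4). Advance 3.
Byte at offset 11: 0xF0 = 11110000 → 4-byte char (#5). Advance 4.
Byte at offset 15: 0xCF = 11001111 → 2-byte char (#6). Advance 2.
Byte at offset 17: 0xF0 = 11110000 → 4-byte char (#7). Advance 4.
Byte at offset 21: 0xCC = 11001100 → 2-byte char (#8). Advance 2.
Byte at offset 23: 0x54 = 01010100 → 1-byte char (#9). Advance 1.
Reached end at offset 24 after 9 code points.

9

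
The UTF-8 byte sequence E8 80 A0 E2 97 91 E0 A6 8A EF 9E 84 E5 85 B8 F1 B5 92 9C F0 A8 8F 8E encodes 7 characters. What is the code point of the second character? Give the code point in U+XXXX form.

U+25D1

Offset 0: leading byte 0xE8 = 11101000 → 3-byte char #1 = E8 80 A0.
Offset 3: leading byte 0xE2 = 11100010 → 3-byte char #2 = E2 97 91.
Leading byte 0xE2 = 11100010 matches 1110xxxx → 3-byte sequence.
Byte 1: 0xE2 = 11100010, payload 0010 (4 bits).
Byte 2: 0x97 = 10010111 (10xxxxxx ✓), payload 010111.
Byte 3: 0x91 = 10010001 (10xxxxxx ✓), payload 010001.
Concatenate: 0010010111010001 = 0x25D1 (16 bits → U+25D1).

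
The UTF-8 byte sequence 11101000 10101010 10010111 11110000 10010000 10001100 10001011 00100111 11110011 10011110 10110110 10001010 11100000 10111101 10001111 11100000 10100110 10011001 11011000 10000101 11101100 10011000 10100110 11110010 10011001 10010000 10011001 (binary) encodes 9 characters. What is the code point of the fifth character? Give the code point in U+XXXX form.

U+0F4F

Offset 0: leading byte 0xE8 = 11101000 → 3-byte char #1 = E8 AA 97.
Offset 3: leading byte 0xF0 = 11110000 → 4-byte char #2 = F0 90 8C 8B.
Offset 7: leading byte 0x27 = 00100111 → 1-byte char #3 = 27.
Offset 8: leading byte 0xF3 = 11110011 → 4-byte char #4 = F3 9E B6 8A.
Offset 12: leading byte 0xE0 = 11100000 → 3-byte char #5 = E0 BD 8F.
Leading byte 0xE0 = 11100000 matches 1110xxxx → 3-byte sequence.
Byte 1: 0xE0 = 11100000, payload 0000 (4 bits).
Byte 2: 0xBD = 10111101 (10xxxxxx ✓), payload 111101.
Byte 3: 0x8F = 10001111 (10xxxxxx ✓), payload 001111.
Concatenate: 0000111101001111 = 0xF4F (16 bits → U+0F4F).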